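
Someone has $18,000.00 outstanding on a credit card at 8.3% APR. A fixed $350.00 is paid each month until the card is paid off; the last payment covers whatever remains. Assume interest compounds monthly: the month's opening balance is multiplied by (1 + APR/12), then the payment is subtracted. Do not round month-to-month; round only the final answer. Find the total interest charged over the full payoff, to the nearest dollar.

Monthly rate r = 8.3%/12 = 0.691667% = 0.00691667.
Payoff takes n = ⌈−ln(1 − rB₀/P)/ln(1+r)⌉ = ⌈63.778⌉ = 64 payments; the last is $272.53.
Total paid = 63·$350.00 + $272.53 = $22,322.53.
Total interest = total paid − principal = $22,322.53 − $18,000.00 = $4,322.53.

$4,323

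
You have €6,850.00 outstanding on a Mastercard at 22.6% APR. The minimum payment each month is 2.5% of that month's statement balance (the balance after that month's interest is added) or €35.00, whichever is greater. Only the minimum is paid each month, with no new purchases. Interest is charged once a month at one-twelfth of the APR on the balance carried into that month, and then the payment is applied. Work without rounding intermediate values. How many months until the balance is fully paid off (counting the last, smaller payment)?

Monthly rate r = 22.6%/12 = 1.88333% = 0.0188333.
While 2.5% of the post-interest balance exceeds €35.00, each month B ← (B·(1+r))·(1 − 0.025), i.e. B shrinks by the factor (1+r)·0.975 = 0.99336.
This holds for months 1–242. Entering month 243 the balance is €1,367.00; 2.5% of the post-interest balance is now below €35.00, so the flat €35.00 minimum applies from here.
From month 243 a fixed €35.00 at rate r clears €1,367.00 in 72 more payments. Total: 242 + 72 = 314 months.

314 months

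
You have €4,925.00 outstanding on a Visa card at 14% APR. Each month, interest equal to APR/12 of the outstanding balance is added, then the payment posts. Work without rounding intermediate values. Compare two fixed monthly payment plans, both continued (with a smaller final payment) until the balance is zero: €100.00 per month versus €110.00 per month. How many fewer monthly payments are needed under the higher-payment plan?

Monthly rate r = 14%/12 = 1.16667% = 0.0116667.
At €100.00/mo: n = ⌈−ln(1 − rB₀/P)/ln(1+r)⌉ = 74 payments (last €68.66); total interest = total paid − €4,925.00 = €2,443.66.
At €110.00/mo: 64 payments (last €77.22); total interest €2,082.22.
Payments saved = 74 − 64 = 10.

10 fewer payments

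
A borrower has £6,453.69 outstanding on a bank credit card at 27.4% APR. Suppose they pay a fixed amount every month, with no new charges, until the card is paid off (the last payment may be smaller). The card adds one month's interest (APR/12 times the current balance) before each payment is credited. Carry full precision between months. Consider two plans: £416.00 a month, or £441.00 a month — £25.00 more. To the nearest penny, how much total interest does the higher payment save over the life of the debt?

Monthly rate r = 27.4%/12 = 2.28333% = 0.0228333.
At £416.00/mo: n = ⌈−ln(1 − rB₀/P)/ln(1+r)⌉ = 20 payments (last £155.06); total interest = total paid − £6,453.69 = £1,605.37.
At £441.00/mo: 19 payments (last £6.12); total interest £1,490.43.
Interest saved = £1,605.37 − £1,490.43 = £114.94.

£114.94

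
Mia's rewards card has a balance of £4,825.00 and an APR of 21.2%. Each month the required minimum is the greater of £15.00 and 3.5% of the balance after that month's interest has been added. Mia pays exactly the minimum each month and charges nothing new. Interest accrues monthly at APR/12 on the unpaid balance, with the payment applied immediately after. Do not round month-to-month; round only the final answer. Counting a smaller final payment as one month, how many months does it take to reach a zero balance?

Monthly rate r = 21.2%/12 = 1.76667% = 0.0176667.
While 3.5% of the post-interest balance exceeds £15.00, each month B ← (B·(1+r))·(1 − 0.035), i.e. B shrinks by the factor (1+r)·0.965 = 0.98205.
This holds for months 1–135. Entering month 136 the balance is £418.25; 3.5% of the post-interest balance is now below £15.00, so the flat £15.00 minimum applies from here.
From month 136 a fixed £15.00 at rate r clears £418.25 in 39 more payments. Total: 135 + 39 = 174 months.

174 months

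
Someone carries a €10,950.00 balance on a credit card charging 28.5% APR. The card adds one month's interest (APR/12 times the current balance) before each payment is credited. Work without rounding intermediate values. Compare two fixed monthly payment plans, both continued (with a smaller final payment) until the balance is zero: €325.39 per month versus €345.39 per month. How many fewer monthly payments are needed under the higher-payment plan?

9 fewer payments

Monthly rate r = 28.5%/12 = 2.375% = 0.02375.
At €325.39/mo: n = ⌈−ln(1 − rB₀/P)/ln(1+r)⌉ = 69 payments (last €132.49); total interest = total paid − €10,950.00 = €11,309.01.
At €345.39/mo: 60 payments (last €196.82); total interest €9,624.83.
Payments saved = 69 − 60 = 9.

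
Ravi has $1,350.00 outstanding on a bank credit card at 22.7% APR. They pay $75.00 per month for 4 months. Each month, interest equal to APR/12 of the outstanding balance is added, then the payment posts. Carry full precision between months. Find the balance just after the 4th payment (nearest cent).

$1,146.46

Monthly rate r = 22.7%/12 = 1.89167% = 0.0189167.
Each month: B ← B·(1+r) − $75.00.
Month 1: interest $25.54; balance after payment $1,300.54.
Month 2: interest $24.60; balance after payment $1,250.14.
Month 3: interest $23.65; balance after payment $1,198.79.
Month 4: interest $22.68; balance after payment $1,146.46.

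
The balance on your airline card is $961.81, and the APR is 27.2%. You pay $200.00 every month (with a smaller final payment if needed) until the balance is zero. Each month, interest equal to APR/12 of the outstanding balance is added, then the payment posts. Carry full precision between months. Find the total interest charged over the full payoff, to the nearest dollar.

$68

Monthly rate r = 27.2%/12 = 2.26667% = 0.0226667.
Payoff takes n = ⌈−ln(1 − rB₀/P)/ln(1+r)⌉ = ⌈5.149⌉ = 6 payments; the last is $30.17.
Total paid = 5·$200.00 + $30.17 = $1,030.17.
Total interest = total paid − principal = $1,030.17 − $961.81 = $68.36.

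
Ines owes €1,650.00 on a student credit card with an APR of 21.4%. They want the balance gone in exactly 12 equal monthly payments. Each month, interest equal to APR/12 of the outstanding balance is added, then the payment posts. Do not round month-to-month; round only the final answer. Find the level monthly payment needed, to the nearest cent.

€153.95

Monthly rate r = 21.4%/12 = 1.78333% = 0.0178333.
Level-payment amortization: P = B₀·r / (1 − (1+r)^(−n)) = 1650.00·0.0178333 / (1 − 1.01783^(−12)).
Denominator 1 − (1+r)^(−12) = 0.191127697.
P = 29.425 / 0.191127697 ≈ 153.95.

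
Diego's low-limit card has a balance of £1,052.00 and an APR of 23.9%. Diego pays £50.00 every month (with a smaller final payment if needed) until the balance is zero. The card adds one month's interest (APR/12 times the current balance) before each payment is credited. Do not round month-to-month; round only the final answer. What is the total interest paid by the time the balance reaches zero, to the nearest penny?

Monthly rate r = 23.9%/12 = 1.99167% = 0.0199167.
Payoff takes n = ⌈−ln(1 − rB₀/P)/ln(1+r)⌉ = ⌈27.539⌉ = 28 payments; the last is £27.05.
Total paid = 27·£50.00 + £27.05 = £1,377.05.
Total interest = total paid − principal = £1,377.05 − £1,052.00 = £325.05.

£325.05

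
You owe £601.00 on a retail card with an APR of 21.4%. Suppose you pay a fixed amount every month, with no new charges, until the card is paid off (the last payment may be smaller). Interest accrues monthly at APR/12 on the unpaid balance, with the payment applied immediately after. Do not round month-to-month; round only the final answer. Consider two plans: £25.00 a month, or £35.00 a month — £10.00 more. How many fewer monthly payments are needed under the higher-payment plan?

Monthly rate r = 21.4%/12 = 1.78333% = 0.0178333.
At £25.00/mo: n = ⌈−ln(1 − rB₀/P)/ln(1+r)⌉ = 32 payments (last £16.88); total interest = total paid − £601.00 = £190.88.
At £35.00/mo: 21 payments (last £23.99); total interest £122.99.
Payments saved = 32 − 21 = 11.

11 fewer payments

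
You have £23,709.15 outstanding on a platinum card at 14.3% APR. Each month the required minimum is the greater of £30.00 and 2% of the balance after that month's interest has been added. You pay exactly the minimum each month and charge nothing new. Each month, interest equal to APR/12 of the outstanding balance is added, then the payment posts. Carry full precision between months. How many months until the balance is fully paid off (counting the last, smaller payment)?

407 months

Monthly rate r = 14.3%/12 = 1.19167% = 0.0119167.
While 2% of the post-interest balance exceeds £30.00, each month B ← (B·(1+r))·(1 − 0.02), i.e. B shrinks by the factor (1+r)·0.98 = 0.99168.
This holds for months 1–332. Entering month 333 the balance is £1,479.21; 2% of the post-interest balance is now below £30.00, so the flat £30.00 minimum applies from here.
From month 333 a fixed £30.00 at rate r clears £1,479.21 in 75 more payments. Total: 332 + 75 = 407 months.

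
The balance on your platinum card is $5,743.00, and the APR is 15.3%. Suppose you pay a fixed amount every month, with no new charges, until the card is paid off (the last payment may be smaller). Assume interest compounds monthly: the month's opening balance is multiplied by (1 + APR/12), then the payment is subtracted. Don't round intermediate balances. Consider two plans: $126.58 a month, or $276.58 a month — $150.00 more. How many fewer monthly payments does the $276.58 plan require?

Monthly rate r = 15.3%/12 = 1.275% = 0.01275.
At $126.58/mo: n = ⌈−ln(1 − rB₀/P)/ln(1+r)⌉ = 69 payments (last $23.65); total interest = total paid − $5,743.00 = $2,888.09.
At $276.58/mo: 25 payments (last $76.16); total interest $971.08.
Payments saved = 69 − 25 = 44.

44 fewer payments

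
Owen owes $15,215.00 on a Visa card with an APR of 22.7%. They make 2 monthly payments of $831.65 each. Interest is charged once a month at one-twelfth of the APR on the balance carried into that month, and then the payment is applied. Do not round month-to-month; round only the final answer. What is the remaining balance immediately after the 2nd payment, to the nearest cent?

$14,117.05

Monthly rate r = 22.7%/12 = 1.89167% = 0.0189167.
Each month: B ← B·(1+r) − $831.65.
Month 1: interest $287.82; balance after payment $14,671.17.
Month 2: interest $277.53; balance after payment $14,117.05.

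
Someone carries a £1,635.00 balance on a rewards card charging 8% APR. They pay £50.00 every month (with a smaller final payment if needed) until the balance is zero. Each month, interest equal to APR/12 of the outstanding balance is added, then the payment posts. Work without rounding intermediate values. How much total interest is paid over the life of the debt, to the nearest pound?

£215

Monthly rate r = 8%/12 = 0.666667% = 0.00666667.
Payoff takes n = ⌈−ln(1 − rB₀/P)/ln(1+r)⌉ = ⌈37.008⌉ = 38 payments; the last is £0.40.
Total paid = 37·£50.00 + £0.40 = £1,850.40.
Total interest = total paid − principal = £1,850.40 − £1,635.00 = £215.40.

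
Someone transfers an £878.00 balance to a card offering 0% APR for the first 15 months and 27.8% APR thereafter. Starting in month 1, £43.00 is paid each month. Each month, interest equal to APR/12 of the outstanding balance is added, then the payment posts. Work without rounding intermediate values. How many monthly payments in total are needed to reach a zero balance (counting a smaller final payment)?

21 payments

Promo months 1–15 at r₀ = 0%/12 = 0; months 16+ at r₁ = 27.8%/12 = 0.0231667.
After month 15 (no interest yet): B = £878.00 − 15·£43.00 = £233.00.
Then at r₁ with £43.00/mo: n₂ = −ln(1 − r₁·B/P)/ln(1+r₁) ≈ 5.86 → 6 more payments.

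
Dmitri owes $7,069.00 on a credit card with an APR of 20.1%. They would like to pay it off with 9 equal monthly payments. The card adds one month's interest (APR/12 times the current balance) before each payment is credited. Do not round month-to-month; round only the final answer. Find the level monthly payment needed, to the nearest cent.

Monthly rate r = 20.1%/12 = 1.675% = 0.01675.
Level-payment amortization: P = B₀·r / (1 − (1+r)^(−n)) = 7069.00·0.01675 / (1 − 1.01675^(−9)).
Denominator 1 − (1+r)^(−9) = 0.138862761.
P = 118.406 / 0.138862761 ≈ 852.68.

$852.68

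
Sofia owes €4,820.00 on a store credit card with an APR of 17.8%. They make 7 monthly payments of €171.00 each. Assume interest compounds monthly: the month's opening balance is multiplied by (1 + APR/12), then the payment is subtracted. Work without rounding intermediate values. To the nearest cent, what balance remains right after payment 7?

€4,091.70

Monthly rate r = 17.8%/12 = 1.48333% = 0.0148333.
Each month: B ← B·(1+r) − €171.00.
Month 1: interest €71.50; balance after payment €4,720.50.
Month 2: interest €70.02; balance after payment €4,619.52.
Month 3: interest €68.52; balance after payment €4,517.04.
Month 4: interest €67.00; balance after payment €4,413.04.
Month 5: interest €65.46; balance after payment €4,307.50.
Month 6: interest €63.89; balance after payment €4,200.40.
Month 7: interest €62.31; balance after payment €4,091.70.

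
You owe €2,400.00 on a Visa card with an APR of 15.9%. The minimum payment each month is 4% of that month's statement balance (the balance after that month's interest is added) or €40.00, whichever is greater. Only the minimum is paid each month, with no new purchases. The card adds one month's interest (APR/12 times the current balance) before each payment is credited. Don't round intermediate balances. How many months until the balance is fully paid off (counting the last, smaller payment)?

Monthly rate r = 15.9%/12 = 1.325% = 0.01325.
While 4% of the post-interest balance exceeds €40.00, each month B ← (B·(1+r))·(1 − 0.04), i.e. B shrinks by the factor (1+r)·0.96 = 0.97272.
This holds for months 1–33. Entering month 34 the balance is €963.41; 4% of the post-interest balance is now below €40.00, so the flat €40.00 minimum applies from here.
From month 34 a fixed €40.00 at rate r clears €963.41 in 30 more payments. Total: 33 + 30 = 63 months.

63 months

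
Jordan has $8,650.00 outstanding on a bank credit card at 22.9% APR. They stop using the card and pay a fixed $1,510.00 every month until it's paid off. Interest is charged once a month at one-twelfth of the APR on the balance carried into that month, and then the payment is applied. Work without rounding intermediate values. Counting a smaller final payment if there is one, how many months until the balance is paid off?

7 payments

Monthly rate r = 22.9%/12 = 1.90833% = 0.0190833.
Recurrence: B ← B·(1+r) − $1,510.00.
Month 1: interest $165.07; balance after payment $7,305.07.
Month 2: interest $139.41; balance after payment $5,934.48.
Closed form: n = −ln(1 − rB₀/P)/ln(1+r) = −ln(0.89068)/ln(1.01908) ≈ 6.124, so the balance reaches zero during payment 7.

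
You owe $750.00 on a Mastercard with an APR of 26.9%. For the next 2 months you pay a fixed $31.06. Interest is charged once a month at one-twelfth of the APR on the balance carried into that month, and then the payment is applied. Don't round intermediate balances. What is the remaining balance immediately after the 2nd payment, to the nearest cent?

Monthly rate r = 26.9%/12 = 2.24167% = 0.0224167.
Each month: B ← B·(1+r) − $31.06.
Month 1: interest $16.81; balance after payment $735.75.
Month 2: interest $16.49; balance after payment $721.19.

$721.19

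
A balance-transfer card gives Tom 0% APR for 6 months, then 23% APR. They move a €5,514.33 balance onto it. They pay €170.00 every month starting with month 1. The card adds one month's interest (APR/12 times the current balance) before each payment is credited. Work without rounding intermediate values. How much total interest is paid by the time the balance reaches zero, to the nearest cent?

€1,833.64

Promo months 1–6 at r₀ = 0%/12 = 0; months 7+ at r₁ = 23%/12 = 0.0191667.
After month 6 (no interest yet): B = €5,514.33 − 6·€170.00 = €4,494.33.
Then at r₁ with €170.00/mo: n₂ = −ln(1 − r₁·B/P)/ln(1+r₁) ≈ 37.22 → 38 more payments.
Total paid = 43·€170.00 + €37.97 = €7,347.97; interest = €7,347.97 − €5,514.33 = €1,833.64.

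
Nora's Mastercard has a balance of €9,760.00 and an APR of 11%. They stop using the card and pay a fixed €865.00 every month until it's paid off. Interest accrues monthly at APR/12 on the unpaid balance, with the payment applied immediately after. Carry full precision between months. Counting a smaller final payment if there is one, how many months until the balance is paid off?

Monthly rate r = 11%/12 = 0.916667% = 0.00916667.
Recurrence: B ← B·(1+r) − €865.00.
Month 1: interest €89.47; balance after payment €8,984.47.
Month 2: interest €82.36; balance after payment €8,201.82.
Closed form: n = −ln(1 − rB₀/P)/ln(1+r) = −ln(0.89657)/ln(1.00917) ≈ 11.965, so the balance reaches zero during payment 12.

12 months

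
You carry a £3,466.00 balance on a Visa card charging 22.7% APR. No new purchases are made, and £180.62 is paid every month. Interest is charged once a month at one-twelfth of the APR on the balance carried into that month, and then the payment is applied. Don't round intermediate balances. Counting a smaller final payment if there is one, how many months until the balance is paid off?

25 payments

Monthly rate r = 22.7%/12 = 1.89167% = 0.0189167.
Recurrence: B ← B·(1+r) − £180.62.
Month 1: interest £65.57; balance after payment £3,350.95.
Month 2: interest £63.39; balance after payment £3,233.71.
Closed form: n = −ln(1 − rB₀/P)/ln(1+r) = −ln(0.637)/ln(1.01892) ≈ 24.065, so the balance reaches zero during payment 25.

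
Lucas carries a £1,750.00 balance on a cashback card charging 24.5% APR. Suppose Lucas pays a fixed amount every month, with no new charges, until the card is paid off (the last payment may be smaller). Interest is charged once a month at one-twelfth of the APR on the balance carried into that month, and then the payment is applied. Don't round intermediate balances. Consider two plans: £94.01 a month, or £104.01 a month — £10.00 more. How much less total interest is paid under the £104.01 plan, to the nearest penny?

Monthly rate r = 24.5%/12 = 2.04167% = 0.0204167.
At £94.01/mo: n = ⌈−ln(1 − rB₀/P)/ln(1+r)⌉ = 24 payments (last £61.96); total interest = total paid − £1,750.00 = £474.19.
At £104.01/mo: 21 payments (last £85.77); total interest £415.97.
Interest saved = £474.19 − £415.97 = £58.22.

£58.22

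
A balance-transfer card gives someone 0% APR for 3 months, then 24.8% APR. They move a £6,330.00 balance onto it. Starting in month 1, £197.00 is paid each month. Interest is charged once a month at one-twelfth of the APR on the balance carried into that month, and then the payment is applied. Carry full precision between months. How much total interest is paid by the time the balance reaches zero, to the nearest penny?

£3,135.10

Promo months 1–3 at r₀ = 0%/12 = 0; months 4+ at r₁ = 24.8%/12 = 0.0206667.
After month 3 (no interest yet): B = £6,330.00 − 3·£197.00 = £5,739.00.
Then at r₁ with £197.00/mo: n₂ = −ln(1 − r₁·B/P)/ln(1+r₁) ≈ 45.05 → 46 more payments.
Total paid = 48·£197.00 + £9.10 = £9,465.10; interest = £9,465.10 − £6,330.00 = £3,135.10.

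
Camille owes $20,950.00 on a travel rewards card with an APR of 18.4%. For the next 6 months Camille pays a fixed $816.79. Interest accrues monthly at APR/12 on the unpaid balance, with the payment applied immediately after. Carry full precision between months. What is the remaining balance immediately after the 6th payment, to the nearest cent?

Monthly rate r = 18.4%/12 = 1.53333% = 0.0153333.
Each month: B ← B·(1+r) − $816.79.
Month 1: interest $321.23; balance after payment $20,454.44.
Month 2: interest $313.63; balance after payment $19,951.29.
Month 3: interest $305.92; balance after payment $19,440.42.
Month 4: interest $298.09; balance after payment $18,921.71.
Month 5: interest $290.13; balance after payment $18,395.06.
Month 6: interest $282.06; balance after payment $17,860.32.

$17,860.32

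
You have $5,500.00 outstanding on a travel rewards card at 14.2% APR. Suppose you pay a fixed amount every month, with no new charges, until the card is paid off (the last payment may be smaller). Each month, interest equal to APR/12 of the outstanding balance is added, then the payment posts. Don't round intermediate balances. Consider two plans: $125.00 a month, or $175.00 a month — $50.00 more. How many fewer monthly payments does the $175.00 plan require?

Monthly rate r = 14.2%/12 = 1.18333% = 0.0118333.
At $125.00/mo: n = ⌈−ln(1 − rB₀/P)/ln(1+r)⌉ = 63 payments (last $63.93); total interest = total paid − $5,500.00 = $2,313.93.
At $175.00/mo: 40 payments (last $93.57); total interest $1,418.57.
Payments saved = 63 − 40 = 23.

23 fewer payments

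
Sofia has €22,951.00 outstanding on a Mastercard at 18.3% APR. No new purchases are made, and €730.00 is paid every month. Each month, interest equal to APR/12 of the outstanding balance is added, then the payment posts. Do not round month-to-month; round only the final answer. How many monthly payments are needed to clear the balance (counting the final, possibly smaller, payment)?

Monthly rate r = 18.3%/12 = 1.525% = 0.01525.
Recurrence: B ← B·(1+r) − €730.00.
Month 1: interest €350.00; balance after payment €22,571.00.
Month 2: interest €344.21; balance after payment €22,185.21.
Closed form: n = −ln(1 − rB₀/P)/ln(1+r) = −ln(0.52054)/ln(1.01525) ≈ 43.137, so the balance reaches zero during payment 44.

44 payments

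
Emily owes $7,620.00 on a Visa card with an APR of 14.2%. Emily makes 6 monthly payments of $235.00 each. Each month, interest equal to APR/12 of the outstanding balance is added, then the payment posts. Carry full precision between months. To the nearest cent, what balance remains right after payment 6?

$6,724.90

Monthly rate r = 14.2%/12 = 1.18333% = 0.0118333.
Each month: B ← B·(1+r) − $235.00.
Month 1: interest $90.17; balance after payment $7,475.17.
Month 2: interest $88.46; balance after payment $7,328.63.
Month 3: interest $86.72; balance after payment $7,180.35.
Month 4: interest $84.97; balance after payment $7,030.32.
Month 5: interest $83.19; balance after payment $6,878.51.
Month 6: interest $81.40; balance after payment $6,724.90.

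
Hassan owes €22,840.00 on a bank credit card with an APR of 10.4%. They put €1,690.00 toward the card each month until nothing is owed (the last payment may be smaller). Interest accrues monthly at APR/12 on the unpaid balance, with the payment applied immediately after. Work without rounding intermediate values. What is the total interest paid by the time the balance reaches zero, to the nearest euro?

€1,559

Monthly rate r = 10.4%/12 = 0.866667% = 0.00866667.
Payoff takes n = ⌈−ln(1 − rB₀/P)/ln(1+r)⌉ = ⌈14.436⌉ = 15 payments; the last is €739.09.
Total paid = 14·€1,690.00 + €739.09 = €24,399.09.
Total interest = total paid − principal = €24,399.09 − €22,840.00 = €1,559.09.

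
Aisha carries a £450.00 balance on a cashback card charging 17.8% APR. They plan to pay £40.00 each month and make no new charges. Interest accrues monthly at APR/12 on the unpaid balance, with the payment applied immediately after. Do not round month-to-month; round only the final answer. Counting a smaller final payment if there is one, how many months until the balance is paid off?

13 months

Monthly rate r = 17.8%/12 = 1.48333% = 0.0148333.
Recurrence: B ← B·(1+r) − £40.00.
Month 1: interest £6.67; balance after payment £416.68.
Month 2: interest £6.18; balance after payment £382.86.
Closed form: n = −ln(1 − rB₀/P)/ln(1+r) = −ln(0.83313)/ln(1.01483) ≈ 12.399, so the balance reaches zero during payment 13.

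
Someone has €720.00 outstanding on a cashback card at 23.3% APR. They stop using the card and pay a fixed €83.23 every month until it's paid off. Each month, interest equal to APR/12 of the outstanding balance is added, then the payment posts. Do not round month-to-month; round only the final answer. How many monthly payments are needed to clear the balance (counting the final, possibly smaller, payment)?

10 months

Monthly rate r = 23.3%/12 = 1.94167% = 0.0194167.
Recurrence: B ← B·(1+r) − €83.23.
Month 1: interest €13.98; balance after payment €650.75.
Month 2: interest €12.64; balance after payment €580.16.
Closed form: n = −ln(1 − rB₀/P)/ln(1+r) = −ln(0.83203)/ln(1.01942) ≈ 9.562, so the balance reaches zero during payment 10.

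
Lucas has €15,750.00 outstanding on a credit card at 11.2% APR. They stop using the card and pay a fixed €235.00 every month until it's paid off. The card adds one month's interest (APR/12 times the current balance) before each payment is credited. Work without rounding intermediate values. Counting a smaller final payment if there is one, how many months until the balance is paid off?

Monthly rate r = 11.2%/12 = 0.933333% = 0.00933333.
Recurrence: B ← B·(1+r) − €235.00.
Month 1: interest €147.00; balance after payment €15,662.00.
Month 2: interest €146.18; balance after payment €15,573.18.
Closed form: n = −ln(1 − rB₀/P)/ln(1+r) = −ln(0.37447)/ln(1.00933) ≈ 105.731, so the balance reaches zero during payment 106.

106 payments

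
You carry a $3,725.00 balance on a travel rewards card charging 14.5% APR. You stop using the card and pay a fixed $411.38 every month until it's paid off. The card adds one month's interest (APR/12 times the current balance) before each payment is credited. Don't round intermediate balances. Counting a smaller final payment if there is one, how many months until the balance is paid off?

Monthly rate r = 14.5%/12 = 1.20833% = 0.0120833.
Recurrence: B ← B·(1+r) − $411.38.
Month 1: interest $45.01; balance after payment $3,358.63.
Month 2: interest $40.58; balance after payment $2,987.83.
Closed form: n = −ln(1 − rB₀/P)/ln(1+r) = −ln(0.89059)/ln(1.01208) ≈ 9.647, so the balance reaches zero during payment 10.

10 payments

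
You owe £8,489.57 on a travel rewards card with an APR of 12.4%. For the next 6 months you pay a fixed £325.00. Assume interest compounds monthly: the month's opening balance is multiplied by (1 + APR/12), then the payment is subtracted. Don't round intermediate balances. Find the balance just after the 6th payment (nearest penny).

Monthly rate r = 12.4%/12 = 1.03333% = 0.0103333.
Each month: B ← B·(1+r) − £325.00.
Month 1: interest £87.73; balance after payment £8,252.30.
Month 2: interest £85.27; balance after payment £8,012.57.
Month 3: interest £82.80; balance after payment £7,770.37.
Month 4: interest £80.29; balance after payment £7,525.66.
Month 5: interest £77.77; balance after payment £7,278.42.
Month 6: interest £75.21; balance after payment £7,028.64.

£7,028.64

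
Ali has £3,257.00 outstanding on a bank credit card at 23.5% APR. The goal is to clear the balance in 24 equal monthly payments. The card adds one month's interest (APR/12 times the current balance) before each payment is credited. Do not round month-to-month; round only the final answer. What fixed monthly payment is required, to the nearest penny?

Monthly rate r = 23.5%/12 = 1.95833% = 0.0195833.
Level-payment amortization: P = B₀·r / (1 − (1+r)^(−n)) = 3257.00·0.0195833 / (1 − 1.01958^(−24)).
Denominator 1 − (1+r)^(−24) = 0.372151969.
P = 63.7829 / 0.372151969 ≈ 171.39.

£171.39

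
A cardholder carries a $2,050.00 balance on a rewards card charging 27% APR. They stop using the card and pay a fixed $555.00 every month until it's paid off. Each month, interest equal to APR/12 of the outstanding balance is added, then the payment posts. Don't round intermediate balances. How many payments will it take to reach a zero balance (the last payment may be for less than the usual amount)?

4 months

Monthly rate r = 27%/12 = 2.25% = 0.0225.
Recurrence: B ← B·(1+r) − $555.00.
Month 1: interest $46.12; balance after payment $1,541.12.
Month 2: interest $34.68; balance after payment $1,020.80.
Month 3: interest $22.97; balance after payment $488.77.
Month 4: interest $11.00; balance after payment $0.00.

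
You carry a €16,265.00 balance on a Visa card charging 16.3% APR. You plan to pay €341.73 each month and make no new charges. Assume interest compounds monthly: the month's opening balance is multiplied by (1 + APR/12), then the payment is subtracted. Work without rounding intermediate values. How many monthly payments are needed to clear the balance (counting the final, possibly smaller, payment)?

Monthly rate r = 16.3%/12 = 1.35833% = 0.0135833.
Recurrence: B ← B·(1+r) − €341.73.
Month 1: interest €220.93; balance after payment €16,144.20.
Month 2: interest €219.29; balance after payment €16,021.77.
Closed form: n = −ln(1 − rB₀/P)/ln(1+r) = −ln(0.35349)/ln(1.01358) ≈ 77.076, so the balance reaches zero during payment 78.

78 months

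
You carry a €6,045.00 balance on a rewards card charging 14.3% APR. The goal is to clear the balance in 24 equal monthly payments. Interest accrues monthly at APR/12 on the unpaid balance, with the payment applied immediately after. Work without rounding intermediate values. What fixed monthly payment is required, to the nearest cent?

Monthly rate r = 14.3%/12 = 1.19167% = 0.0119167.
Level-payment amortization: P = B₀·r / (1 − (1+r)^(−n)) = 6045.00·0.0119167 / (1 − 1.01192^(−24)).
Denominator 1 − (1+r)^(−24) = 0.247466176.
P = 72.0363 / 0.247466176 ≈ 291.10.

€291.10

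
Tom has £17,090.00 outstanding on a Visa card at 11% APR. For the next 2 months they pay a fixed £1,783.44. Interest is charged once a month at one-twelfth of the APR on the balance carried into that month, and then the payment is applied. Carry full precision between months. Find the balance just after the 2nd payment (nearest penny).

£13,821.52

Monthly rate r = 11%/12 = 0.916667% = 0.00916667.
Each month: B ← B·(1+r) − £1,783.44.
Month 1: interest £156.66; balance after payment £15,463.22.
Month 2: interest £141.75; balance after payment £13,821.52.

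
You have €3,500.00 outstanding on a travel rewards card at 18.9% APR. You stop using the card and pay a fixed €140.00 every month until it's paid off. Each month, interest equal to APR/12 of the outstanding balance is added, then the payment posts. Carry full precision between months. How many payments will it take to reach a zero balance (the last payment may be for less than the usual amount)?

Monthly rate r = 18.9%/12 = 1.575% = 0.01575.
Recurrence: B ← B·(1+r) − €140.00.
Month 1: interest €55.12; balance after payment €3,415.12.
Month 2: interest €53.79; balance after payment €3,328.91.
Closed form: n = −ln(1 − rB₀/P)/ln(1+r) = −ln(0.60625)/ln(1.01575) ≈ 32.025, so the balance reaches zero during payment 33.

33 payments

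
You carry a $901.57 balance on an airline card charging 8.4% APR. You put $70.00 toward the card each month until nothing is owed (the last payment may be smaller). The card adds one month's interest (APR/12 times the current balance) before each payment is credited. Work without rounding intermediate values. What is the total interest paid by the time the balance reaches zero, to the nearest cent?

Monthly rate r = 8.4%/12 = 0.7% = 0.007.
Payoff takes n = ⌈−ln(1 − rB₀/P)/ln(1+r)⌉ = ⌈13.545⌉ = 14 payments; the last is $38.20.
Total paid = 13·$70.00 + $38.20 = $948.20.
Total interest = total paid − principal = $948.20 − $901.57 = $46.63.

$46.63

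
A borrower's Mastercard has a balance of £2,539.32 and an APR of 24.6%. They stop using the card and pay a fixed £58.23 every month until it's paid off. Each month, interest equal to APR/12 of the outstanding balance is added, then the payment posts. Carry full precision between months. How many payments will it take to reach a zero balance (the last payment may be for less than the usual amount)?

Monthly rate r = 24.6%/12 = 2.05% = 0.0205.
Recurrence: B ← B·(1+r) − £58.23.
Month 1: interest £52.06; balance after payment £2,533.15.
Month 2: interest £51.93; balance after payment £2,526.85.
Closed form: n = −ln(1 − rB₀/P)/ln(1+r) = −ln(0.10603)/ln(1.0205) ≈ 110.585, so the balance reaches zero during payment 111.

111 payments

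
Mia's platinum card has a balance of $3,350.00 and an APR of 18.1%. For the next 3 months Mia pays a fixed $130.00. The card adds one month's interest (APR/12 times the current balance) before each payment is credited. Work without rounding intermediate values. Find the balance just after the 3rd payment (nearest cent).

$3,107.97

Monthly rate r = 18.1%/12 = 1.50833% = 0.0150833.
Each month: B ← B·(1+r) − $130.00.
Month 1: interest $50.53; balance after payment $3,270.53.
Month 2: interest $49.33; balance after payment $3,189.86.
Month 3: interest $48.11; balance after payment $3,107.97.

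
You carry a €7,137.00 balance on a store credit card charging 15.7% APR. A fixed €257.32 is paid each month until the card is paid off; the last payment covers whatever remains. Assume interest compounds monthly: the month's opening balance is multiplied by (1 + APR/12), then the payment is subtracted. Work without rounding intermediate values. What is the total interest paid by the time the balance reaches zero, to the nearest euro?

Monthly rate r = 15.7%/12 = 1.30833% = 0.0130833.
Payoff takes n = ⌈−ln(1 − rB₀/P)/ln(1+r)⌉ = ⌈34.681⌉ = 35 payments; the last is €175.47.
Total paid = 34·€257.32 + €175.47 = €8,924.35.
Total interest = total paid − principal = €8,924.35 − €7,137.00 = €1,787.35.

€1,787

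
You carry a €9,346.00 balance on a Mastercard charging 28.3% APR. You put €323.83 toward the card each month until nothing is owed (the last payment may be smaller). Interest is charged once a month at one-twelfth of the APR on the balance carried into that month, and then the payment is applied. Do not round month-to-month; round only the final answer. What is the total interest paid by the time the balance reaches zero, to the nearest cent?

€6,511.38

Monthly rate r = 28.3%/12 = 2.35833% = 0.0235833.
Payoff takes n = ⌈−ln(1 − rB₀/P)/ln(1+r)⌉ = ⌈48.968⌉ = 49 payments; the last is €313.54.
Total paid = 48·€323.83 + €313.54 = €15,857.38.
Total interest = total paid − principal = €15,857.38 − €9,346.00 = €6,511.38.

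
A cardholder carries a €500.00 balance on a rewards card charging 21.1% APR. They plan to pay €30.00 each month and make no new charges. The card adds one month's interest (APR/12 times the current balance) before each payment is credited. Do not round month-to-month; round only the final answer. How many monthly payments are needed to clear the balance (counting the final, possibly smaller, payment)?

20 months

Monthly rate r = 21.1%/12 = 1.75833% = 0.0175833.
Recurrence: B ← B·(1+r) − €30.00.
Month 1: interest €8.79; balance after payment €478.79.
Month 2: interest €8.42; balance after payment €457.21.
Closed form: n = −ln(1 − rB₀/P)/ln(1+r) = −ln(0.70694)/ln(1.01758) ≈ 19.896, so the balance reaches zero during payment 20.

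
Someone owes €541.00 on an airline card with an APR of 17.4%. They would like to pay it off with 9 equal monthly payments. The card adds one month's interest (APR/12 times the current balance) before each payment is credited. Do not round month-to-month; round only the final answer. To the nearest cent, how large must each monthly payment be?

€64.55

Monthly rate r = 17.4%/12 = 1.45% = 0.0145.
Level-payment amortization: P = B₀·r / (1 − (1+r)^(−n)) = 541.00·0.0145 / (1 − 1.0145^(−9)).
Denominator 1 − (1+r)^(−9) = 0.121520689.
P = 7.8445 / 0.121520689 ≈ 64.55.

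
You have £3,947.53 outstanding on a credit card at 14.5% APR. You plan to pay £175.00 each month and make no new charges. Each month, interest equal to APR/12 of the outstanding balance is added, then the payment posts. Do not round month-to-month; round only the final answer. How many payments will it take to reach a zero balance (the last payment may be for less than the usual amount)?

Monthly rate r = 14.5%/12 = 1.20833% = 0.0120833.
Recurrence: B ← B·(1+r) − £175.00.
Month 1: interest £47.70; balance after payment £3,820.23.
Month 2: interest £46.16; balance after payment £3,691.39.
Closed form: n = −ln(1 − rB₀/P)/ln(1+r) = −ln(0.72743)/ln(1.01208) ≈ 26.495, so the balance reaches zero during payment 27.

27 payments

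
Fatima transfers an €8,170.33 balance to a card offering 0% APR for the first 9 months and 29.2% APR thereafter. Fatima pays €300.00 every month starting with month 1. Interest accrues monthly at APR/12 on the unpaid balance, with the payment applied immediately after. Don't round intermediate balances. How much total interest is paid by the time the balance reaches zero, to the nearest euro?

€1,848

Promo months 1–9 at r₀ = 0%/12 = 0; months 10+ at r₁ = 29.2%/12 = 0.0243333.
After month 9 (no interest yet): B = €8,170.33 − 9·€300.00 = €5,470.33.
Then at r₁ with €300.00/mo: n₂ = −ln(1 − r₁·B/P)/ln(1+r₁) ≈ 24.39 → 25 more payments.
Total paid = 33·€300.00 + €118.75 = €10,018.75; interest = €10,018.75 − €8,170.33 = €1,848.42.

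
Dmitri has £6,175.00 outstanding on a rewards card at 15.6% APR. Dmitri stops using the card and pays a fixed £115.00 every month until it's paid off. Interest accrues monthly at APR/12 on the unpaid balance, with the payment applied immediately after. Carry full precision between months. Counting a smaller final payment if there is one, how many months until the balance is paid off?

Monthly rate r = 15.6%/12 = 1.3% = 0.013.
Recurrence: B ← B·(1+r) − £115.00.
Month 1: interest £80.27; balance after payment £6,140.27.
Month 2: interest £79.82; balance after payment £6,105.10.
Closed form: n = −ln(1 − rB₀/P)/ln(1+r) = −ln(0.30196)/ln(1.013) ≈ 92.711, so the balance reaches zero during payment 93.

93 payments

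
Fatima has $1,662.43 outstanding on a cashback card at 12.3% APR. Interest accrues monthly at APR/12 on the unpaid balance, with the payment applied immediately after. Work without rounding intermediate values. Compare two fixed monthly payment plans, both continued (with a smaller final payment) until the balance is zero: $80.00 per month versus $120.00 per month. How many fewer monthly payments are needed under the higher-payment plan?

Monthly rate r = 12.3%/12 = 1.025% = 0.01025.
At $80.00/mo: n = ⌈−ln(1 − rB₀/P)/ln(1+r)⌉ = 24 payments (last $39.13); total interest = total paid − $1,662.43 = $216.70.
At $120.00/mo: 16 payments (last $2.16); total interest $139.73.
Payments saved = 24 − 16 = 8.

8 fewer payments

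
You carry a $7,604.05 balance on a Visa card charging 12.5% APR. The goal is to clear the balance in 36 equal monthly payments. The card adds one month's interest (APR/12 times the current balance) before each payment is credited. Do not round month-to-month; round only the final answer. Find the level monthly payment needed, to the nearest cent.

Monthly rate r = 12.5%/12 = 1.04167% = 0.0104167.
Level-payment amortization: P = B₀·r / (1 − (1+r)^(−n)) = 7604.05·0.0104167 / (1 − 1.01042^(−36)).
Denominator 1 − (1+r)^(−36) = 0.311376315.
P = 79.2089 / 0.311376315 ≈ 254.38.

$254.38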